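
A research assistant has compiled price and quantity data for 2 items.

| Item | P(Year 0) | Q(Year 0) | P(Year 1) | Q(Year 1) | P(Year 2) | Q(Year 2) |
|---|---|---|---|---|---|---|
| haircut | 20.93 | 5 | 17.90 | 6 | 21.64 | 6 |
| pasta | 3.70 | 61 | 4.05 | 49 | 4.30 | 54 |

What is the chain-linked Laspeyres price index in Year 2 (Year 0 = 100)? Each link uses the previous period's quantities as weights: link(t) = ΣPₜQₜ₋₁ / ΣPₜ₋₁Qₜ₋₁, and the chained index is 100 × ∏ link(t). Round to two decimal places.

113.43

Link Year 0→Year 1:
ΣP(Year 1)Q(Year 0) = 17.90×5 + 4.05×61 = 89.5 + 247.05 = 336.55
ΣP(Year 0)Q(Year 0) = 20.93×5 + 3.70×61 = 104.65 + 225.7 = 330.35
link = 336.55/330.35 = 1.018768
Link Year 1→Year 2:
ΣP(Year 2)Q(Year 1) = 21.64×6 + 4.30×49 = 129.84 + 210.7 = 340.54
ΣP(Year 1)Q(Year 1) = 17.90×6 + 4.05×49 = 107.4 + 198.45 = 305.85
link = 340.54/305.85 = 1.113422
Chained index = 100 × 1.018768 × 1.113422 = 113.4318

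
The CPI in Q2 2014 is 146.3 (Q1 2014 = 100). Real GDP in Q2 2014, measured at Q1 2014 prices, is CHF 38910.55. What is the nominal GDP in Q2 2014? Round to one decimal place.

56926.1

Nominal = Real × (Index/100) = 38910.55 × (146.3/100)
        = 38910.55 × 1.463 = 56926.1347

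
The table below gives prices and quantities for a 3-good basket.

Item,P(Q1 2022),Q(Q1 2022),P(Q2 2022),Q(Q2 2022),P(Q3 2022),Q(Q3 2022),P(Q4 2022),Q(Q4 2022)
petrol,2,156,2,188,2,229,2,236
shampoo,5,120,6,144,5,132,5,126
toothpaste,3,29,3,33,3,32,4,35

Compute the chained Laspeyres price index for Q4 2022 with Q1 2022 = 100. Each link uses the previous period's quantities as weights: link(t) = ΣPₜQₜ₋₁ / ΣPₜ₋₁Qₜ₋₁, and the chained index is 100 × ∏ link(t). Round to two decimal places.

102.60

Link Q1 2022→Q2 2022:
ΣP(Q2 2022)Q(Q1 2022) = 2×156 + 6×120 + 3×29 = 312 + 720 + 87 = 1119
ΣP(Q1 2022)Q(Q1 2022) = 2×156 + 5×120 + 3×29 = 312 + 600 + 87 = 999
link = 1119/999 = 1.120120
Link Q2 2022→Q3 2022:
ΣP(Q3 2022)Q(Q2 2022) = 2×188 + 5×144 + 3×33 = 376 + 720 + 99 = 1195
ΣP(Q2 2022)Q(Q2 2022) = 2×188 + 6×144 + 3×33 = 376 + 864 + 99 = 1339
link = 1195/1339 = 0.892457
Link Q3 2022→Q4 2022:
ΣP(Q4 2022)Q(Q3 2022) = 2×229 + 5×132 + 4×32 = 458 + 660 + 128 = 1246
ΣP(Q3 2022)Q(Q3 2022) = 2×229 + 5×132 + 3×32 = 458 + 660 + 96 = 1214
link = 1246/1214 = 1.026359
Chained index = 100 × 1.120120 × 0.892457 × 1.026359 = 102.6009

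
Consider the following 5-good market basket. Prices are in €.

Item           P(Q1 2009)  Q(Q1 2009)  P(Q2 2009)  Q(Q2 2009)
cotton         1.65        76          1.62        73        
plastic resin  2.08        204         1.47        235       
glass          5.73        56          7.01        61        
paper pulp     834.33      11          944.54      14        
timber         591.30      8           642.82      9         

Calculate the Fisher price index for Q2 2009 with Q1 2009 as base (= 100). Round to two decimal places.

110.71

Laspeyres component (base-period weights):
ΣP(Q2 2009)Q(Q1 2009) = 1.62×76 + 1.47×204 + 7.01×56 + 944.54×11 + 642.82×8 = 123.12 + 299.88 + 392.56 + 10389.94 + 5142.56 = 16348.06
ΣP(Q1 2009)Q(Q1 2009) = 1.65×76 + 2.08×204 + 5.73×56 + 834.33×11 + 591.30×8 = 125.4 + 424.32 + 320.88 + 9177.63 + 4730.4 = 14778.63
L = 16348.06 / 14778.63 × 100 = 110.6196
Paasche component (current-period weights):
ΣP(Q2 2009)Q(Q2 2009) = 1.62×73 + 1.47×235 + 7.01×61 + 944.54×14 + 642.82×9 = 118.26 + 345.45 + 427.61 + 13223.56 + 5785.38 = 19900.26
ΣP(Q1 2009)Q(Q2 2009) = 1.65×73 + 2.08×235 + 5.73×61 + 834.33×14 + 591.30×9 = 120.45 + 488.8 + 349.53 + 11680.62 + 5321.7 = 17961.1
P = 19900.26 / 17961.1 × 100 = 110.7964
Fisher = √(L × P) = √(110.6196 × 110.7964) = 110.7080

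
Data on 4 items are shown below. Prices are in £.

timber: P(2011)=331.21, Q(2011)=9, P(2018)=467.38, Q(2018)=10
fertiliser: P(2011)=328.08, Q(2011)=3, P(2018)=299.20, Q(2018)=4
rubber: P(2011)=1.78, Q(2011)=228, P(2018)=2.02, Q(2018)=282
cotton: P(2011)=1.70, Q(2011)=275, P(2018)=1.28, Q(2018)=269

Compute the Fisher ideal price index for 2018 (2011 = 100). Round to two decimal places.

Laspeyres component (base-period weights):
ΣP(2018)Q(2011) = 467.38×9 + 299.20×3 + 2.02×228 + 1.28×275 = 4206.42 + 897.6 + 460.56 + 352 = 5916.58
ΣP(2011)Q(2011) = 331.21×9 + 328.08×3 + 1.78×228 + 1.70×275 = 2980.89 + 984.24 + 405.84 + 467.5 = 4838.47
L = 5916.58 / 4838.47 × 100 = 122.2820
Paasche component (current-period weights):
ΣP(2018)Q(2018) = 467.38×10 + 299.20×4 + 2.02×282 + 1.28×269 = 4673.8 + 1196.8 + 569.64 + 344.32 = 6784.56
ΣP(2011)Q(2018) = 331.21×10 + 328.08×4 + 1.78×282 + 1.70×269 = 3312.1 + 1312.32 + 501.96 + 457.3 = 5583.68
P = 6784.56 / 5583.68 × 100 = 121.5070
Fisher = √(L × P) = √(122.2820 × 121.5070) = 121.8939

121.89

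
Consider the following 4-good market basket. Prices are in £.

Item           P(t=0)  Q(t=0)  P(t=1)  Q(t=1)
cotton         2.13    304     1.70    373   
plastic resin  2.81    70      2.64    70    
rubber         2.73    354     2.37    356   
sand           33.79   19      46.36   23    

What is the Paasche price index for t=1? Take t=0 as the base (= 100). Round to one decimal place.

99.6

Paasche price index uses current-period quantities as weights.
ΣP(t=1)·Q(t=1) = 1.70×373 + 2.64×70 + 2.37×356 + 46.36×23 = 634.1 + 184.8 + 843.72 + 1066.28 = 2728.9
ΣP(t=0)·Q(t=1) = 2.13×373 + 2.81×70 + 2.73×356 + 33.79×23 = 794.49 + 196.7 + 971.88 + 777.17 = 2740.24
Index = 2728.9 / 2740.24 × 100 = 99.5862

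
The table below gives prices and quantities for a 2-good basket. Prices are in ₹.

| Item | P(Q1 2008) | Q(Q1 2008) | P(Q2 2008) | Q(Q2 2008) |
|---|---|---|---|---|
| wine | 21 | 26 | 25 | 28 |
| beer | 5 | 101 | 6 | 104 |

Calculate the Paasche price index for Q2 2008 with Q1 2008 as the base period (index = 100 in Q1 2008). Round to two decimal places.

119.49

Paasche price index uses current-period quantities as weights.
ΣP(Q2 2008)·Q(Q2 2008) = 25×28 + 6×104 = 700 + 624 = 1324
ΣP(Q1 2008)·Q(Q2 2008) = 21×28 + 5×104 = 588 + 520 = 1108
Index = 1324 / 1108 × 100 = 119.4946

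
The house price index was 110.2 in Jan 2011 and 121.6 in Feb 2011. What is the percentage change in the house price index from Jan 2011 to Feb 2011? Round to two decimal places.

Change = (121.6 − 110.2) / 110.2 × 100
       = 11.4 / 110.2 × 100 = 10.3448%

10.34%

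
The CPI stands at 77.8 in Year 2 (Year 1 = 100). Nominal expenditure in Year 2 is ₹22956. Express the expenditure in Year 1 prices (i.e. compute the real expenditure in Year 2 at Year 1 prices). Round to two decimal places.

Real = Nominal ÷ (Index/100) = 22956 ÷ (77.8/100)
     = 22956 ÷ 0.778 = 29506.4267

29506.43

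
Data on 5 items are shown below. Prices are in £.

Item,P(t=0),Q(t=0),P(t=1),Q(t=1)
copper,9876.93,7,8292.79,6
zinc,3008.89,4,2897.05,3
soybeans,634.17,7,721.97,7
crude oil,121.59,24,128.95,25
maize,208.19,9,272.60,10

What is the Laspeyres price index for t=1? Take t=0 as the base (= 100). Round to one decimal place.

Laspeyres price index uses base-period quantities as weights.
ΣP(t=1)·Q(t=0) = 8292.79×7 + 2897.05×4 + 721.97×7 + 128.95×24 + 272.60×9 = 58049.53 + 11588.2 + 5053.79 + 3094.8 + 2453.4 = 80239.72
ΣP(t=0)·Q(t=0) = 9876.93×7 + 3008.89×4 + 634.17×7 + 121.59×24 + 208.19×9 = 69138.51 + 12035.56 + 4439.19 + 2918.16 + 1873.71 = 90405.13
Index = 80239.72 / 90405.13 × 100 = 88.7557

88.8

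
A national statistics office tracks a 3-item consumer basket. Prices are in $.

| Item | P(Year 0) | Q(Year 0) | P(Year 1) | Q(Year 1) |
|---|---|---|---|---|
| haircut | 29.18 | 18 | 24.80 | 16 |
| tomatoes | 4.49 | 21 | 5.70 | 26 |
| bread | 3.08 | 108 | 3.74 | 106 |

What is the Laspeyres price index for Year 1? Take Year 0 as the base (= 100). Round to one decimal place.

101.9

Laspeyres price index uses base-period quantities as weights.
ΣP(Year 1)·Q(Year 0) = 24.80×18 + 5.70×21 + 3.74×108 = 446.4 + 119.7 + 403.92 = 970.02
ΣP(Year 0)·Q(Year 0) = 29.18×18 + 4.49×21 + 3.08×108 = 525.24 + 94.29 + 332.64 = 952.17
Index = 970.02 / 952.17 × 100 = 101.8747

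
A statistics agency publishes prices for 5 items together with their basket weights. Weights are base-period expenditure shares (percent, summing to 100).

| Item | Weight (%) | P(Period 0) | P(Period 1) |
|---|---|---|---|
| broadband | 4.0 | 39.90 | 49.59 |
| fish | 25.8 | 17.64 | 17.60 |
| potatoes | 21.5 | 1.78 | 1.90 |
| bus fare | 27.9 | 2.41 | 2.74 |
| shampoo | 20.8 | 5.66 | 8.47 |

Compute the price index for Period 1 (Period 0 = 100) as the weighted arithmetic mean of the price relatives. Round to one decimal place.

116.5

broadband: 4.0 × (49.59/39.90) = 4.0 × 1.242857 = 4.9714
fish: 25.8 × (17.60/17.64) = 25.8 × 0.997732 = 25.7415
potatoes: 21.5 × (1.90/1.78) = 21.5 × 1.067416 = 22.9494
bus fare: 27.9 × (2.74/2.41) = 27.9 × 1.136929 = 31.7203
shampoo: 20.8 × (8.47/5.66) = 20.8 × 1.496466 = 31.1265
Index = Σ wᵢ·(p₁ᵢ/p₀ᵢ) = 4.9714 + 25.7415 + 22.9494 + 31.7203 + 31.1265 = 116.5092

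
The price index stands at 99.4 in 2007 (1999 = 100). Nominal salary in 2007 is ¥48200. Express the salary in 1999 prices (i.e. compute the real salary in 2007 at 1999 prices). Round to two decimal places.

48490.95

Real = Nominal ÷ (Index/100) = 48200 ÷ (99.4/100)
     = 48200 ÷ 0.994 = 48490.9457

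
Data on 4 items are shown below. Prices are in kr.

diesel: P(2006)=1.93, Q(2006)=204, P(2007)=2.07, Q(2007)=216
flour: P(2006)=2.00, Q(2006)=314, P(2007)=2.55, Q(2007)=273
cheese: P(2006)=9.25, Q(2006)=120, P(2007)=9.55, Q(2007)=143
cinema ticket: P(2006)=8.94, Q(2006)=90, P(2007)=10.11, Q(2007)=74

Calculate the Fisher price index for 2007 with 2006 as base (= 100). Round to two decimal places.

Laspeyres component (base-period weights):
ΣP(2007)Q(2006) = 2.07×204 + 2.55×314 + 9.55×120 + 10.11×90 = 422.28 + 800.7 + 1146 + 909.9 = 3278.88
ΣP(2006)Q(2006) = 1.93×204 + 2.00×314 + 9.25×120 + 8.94×90 = 393.72 + 628 + 1110 + 804.6 = 2936.32
L = 3278.88 / 2936.32 × 100 = 111.6663
Paasche component (current-period weights):
ΣP(2007)Q(2007) = 2.07×216 + 2.55×273 + 9.55×143 + 10.11×74 = 447.12 + 696.15 + 1365.65 + 748.14 = 3257.06
ΣP(2006)Q(2007) = 1.93×216 + 2.00×273 + 9.25×143 + 8.94×74 = 416.88 + 546 + 1322.75 + 661.56 = 2947.19
P = 3257.06 / 2947.19 × 100 = 110.5141
Fisher = √(L × P) = √(111.6663 × 110.5141) = 111.0887

111.09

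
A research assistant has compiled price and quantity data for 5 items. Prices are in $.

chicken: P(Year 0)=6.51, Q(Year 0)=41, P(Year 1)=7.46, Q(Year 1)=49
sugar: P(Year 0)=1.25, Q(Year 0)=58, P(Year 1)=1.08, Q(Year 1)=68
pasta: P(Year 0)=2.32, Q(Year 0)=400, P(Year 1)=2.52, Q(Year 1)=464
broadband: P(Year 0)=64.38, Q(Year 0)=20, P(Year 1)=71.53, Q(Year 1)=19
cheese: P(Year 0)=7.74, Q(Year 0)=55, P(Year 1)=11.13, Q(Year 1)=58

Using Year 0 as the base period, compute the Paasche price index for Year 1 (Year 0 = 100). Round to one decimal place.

114.6

Paasche price index uses current-period quantities as weights.
ΣP(Year 1)·Q(Year 1) = 7.46×49 + 1.08×68 + 2.52×464 + 71.53×19 + 11.13×58 = 365.54 + 73.44 + 1169.28 + 1359.07 + 645.54 = 3612.87
ΣP(Year 0)·Q(Year 1) = 6.51×49 + 1.25×68 + 2.32×464 + 64.38×19 + 7.74×58 = 318.99 + 85 + 1076.48 + 1223.22 + 448.92 = 3152.61
Index = 3612.87 / 3152.61 × 100 = 114.5993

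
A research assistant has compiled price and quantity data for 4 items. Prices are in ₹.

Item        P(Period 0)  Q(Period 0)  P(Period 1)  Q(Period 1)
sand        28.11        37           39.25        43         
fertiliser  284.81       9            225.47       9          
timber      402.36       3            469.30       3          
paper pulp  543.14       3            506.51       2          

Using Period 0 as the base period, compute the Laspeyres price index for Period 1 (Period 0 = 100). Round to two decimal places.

99.52

Laspeyres price index uses base-period quantities as weights.
ΣP(Period 1)·Q(Period 0) = 39.25×37 + 225.47×9 + 469.30×3 + 506.51×3 = 1452.25 + 2029.23 + 1407.9 + 1519.53 = 6408.91
ΣP(Period 0)·Q(Period 0) = 28.11×37 + 284.81×9 + 402.36×3 + 543.14×3 = 1040.07 + 2563.29 + 1207.08 + 1629.42 = 6439.86
Index = 6408.91 / 6439.86 × 100 = 99.5194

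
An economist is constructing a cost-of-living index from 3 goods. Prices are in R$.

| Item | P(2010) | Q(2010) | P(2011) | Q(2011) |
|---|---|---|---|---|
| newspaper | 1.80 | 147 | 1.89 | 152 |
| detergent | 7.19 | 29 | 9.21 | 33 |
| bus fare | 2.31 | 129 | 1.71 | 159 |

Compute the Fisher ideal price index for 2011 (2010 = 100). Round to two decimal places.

98.78

Laspeyres component (base-period weights):
ΣP(2011)Q(2010) = 1.89×147 + 9.21×29 + 1.71×129 = 277.83 + 267.09 + 220.59 = 765.51
ΣP(2010)Q(2010) = 1.80×147 + 7.19×29 + 2.31×129 = 264.6 + 208.51 + 297.99 = 771.1
L = 765.51 / 771.1 × 100 = 99.2751
Paasche component (current-period weights):
ΣP(2011)Q(2011) = 1.89×152 + 9.21×33 + 1.71×159 = 287.28 + 303.93 + 271.89 = 863.1
ΣP(2010)Q(2011) = 1.80×152 + 7.19×33 + 2.31×159 = 273.6 + 237.27 + 367.29 = 878.16
P = 863.1 / 878.16 × 100 = 98.2851
Fisher = √(L × P) = √(99.2751 × 98.2851) = 98.7788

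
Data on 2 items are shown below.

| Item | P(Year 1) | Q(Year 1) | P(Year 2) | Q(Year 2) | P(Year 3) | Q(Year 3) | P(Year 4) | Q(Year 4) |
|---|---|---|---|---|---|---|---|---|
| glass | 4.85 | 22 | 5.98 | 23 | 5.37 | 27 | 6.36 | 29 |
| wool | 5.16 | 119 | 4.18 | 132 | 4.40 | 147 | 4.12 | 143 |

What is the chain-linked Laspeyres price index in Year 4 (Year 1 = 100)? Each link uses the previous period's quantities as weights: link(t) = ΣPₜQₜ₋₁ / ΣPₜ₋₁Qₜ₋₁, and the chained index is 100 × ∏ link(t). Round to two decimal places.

87.54

Link Year 1→Year 2:
ΣP(Year 2)Q(Year 1) = 5.98×22 + 4.18×119 = 131.56 + 497.42 = 628.98
ΣP(Year 1)Q(Year 1) = 4.85×22 + 5.16×119 = 106.7 + 614.04 = 720.74
link = 628.98/720.74 = 0.872686
Link Year 2→Year 3:
ΣP(Year 3)Q(Year 2) = 5.37×23 + 4.40×132 = 123.51 + 580.8 = 704.31
ΣP(Year 2)Q(Year 2) = 5.98×23 + 4.18×132 = 137.54 + 551.76 = 689.3
link = 704.31/689.3 = 1.021776
Link Year 3→Year 4:
ΣP(Year 4)Q(Year 3) = 6.36×27 + 4.12×147 = 171.72 + 605.64 = 777.36
ΣP(Year 3)Q(Year 3) = 5.37×27 + 4.40×147 = 144.99 + 646.8 = 791.79
link = 777.36/791.79 = 0.981775
Chained index = 100 × 0.872686 × 1.021776 × 0.981775 = 87.5439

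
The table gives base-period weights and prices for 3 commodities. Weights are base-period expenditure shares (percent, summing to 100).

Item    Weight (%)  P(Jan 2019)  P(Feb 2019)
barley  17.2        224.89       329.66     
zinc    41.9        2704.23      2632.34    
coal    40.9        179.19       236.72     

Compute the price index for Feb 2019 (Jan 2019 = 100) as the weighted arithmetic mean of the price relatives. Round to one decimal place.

barley: 17.2 × (329.66/224.89) = 17.2 × 1.465872 = 25.2130
zinc: 41.9 × (2632.34/2704.23) = 41.9 × 0.973416 = 40.7861
coal: 40.9 × (236.72/179.19) = 40.9 × 1.321056 = 54.0312
Index = Σ wᵢ·(p₁ᵢ/p₀ᵢ) = 25.2130 + 40.7861 + 54.0312 = 120.0303

120.0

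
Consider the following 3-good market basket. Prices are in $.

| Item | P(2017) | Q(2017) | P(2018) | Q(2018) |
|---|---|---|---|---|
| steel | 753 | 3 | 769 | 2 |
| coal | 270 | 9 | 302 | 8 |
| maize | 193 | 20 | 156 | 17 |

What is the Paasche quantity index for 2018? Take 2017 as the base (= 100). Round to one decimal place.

Paasche quantity index uses current-period prices as weights.
ΣP(2018)·Q(2018) = 769×2 + 302×8 + 156×17 = 1538 + 2416 + 2652 = 6606
ΣP(2018)·Q(2017) = 769×3 + 302×9 + 156×20 = 2307 + 2718 + 3120 = 8145
Index = 6606 / 8145 × 100 = 81.1050

81.1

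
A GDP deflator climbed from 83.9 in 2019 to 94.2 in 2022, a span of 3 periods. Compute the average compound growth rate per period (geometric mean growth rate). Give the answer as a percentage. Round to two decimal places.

Growth factor = (94.2/83.9)^(1/3) = (1.122765)^(1/3) = 1.039353
Growth rate = 1.039353 − 1 = 0.039353 = 3.9353%

3.94%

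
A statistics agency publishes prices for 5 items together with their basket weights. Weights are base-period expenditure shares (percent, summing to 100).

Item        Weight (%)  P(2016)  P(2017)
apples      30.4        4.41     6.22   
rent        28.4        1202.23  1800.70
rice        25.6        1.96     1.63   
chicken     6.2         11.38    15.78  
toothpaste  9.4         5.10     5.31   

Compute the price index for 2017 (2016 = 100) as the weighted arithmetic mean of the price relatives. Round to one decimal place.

apples: 30.4 × (6.22/4.41) = 30.4 × 1.410431 = 42.8771
rent: 28.4 × (1800.70/1202.23) = 28.4 × 1.497800 = 42.5375
rice: 25.6 × (1.63/1.96) = 25.6 × 0.831633 = 21.2898
chicken: 6.2 × (15.78/11.38) = 6.2 × 1.386643 = 8.5972
toothpaste: 9.4 × (5.31/5.10) = 9.4 × 1.041176 = 9.7871
Index = Σ wᵢ·(p₁ᵢ/p₀ᵢ) = 42.8771 + 42.5375 + 21.2898 + 8.5972 + 9.7871 = 125.0887

125.1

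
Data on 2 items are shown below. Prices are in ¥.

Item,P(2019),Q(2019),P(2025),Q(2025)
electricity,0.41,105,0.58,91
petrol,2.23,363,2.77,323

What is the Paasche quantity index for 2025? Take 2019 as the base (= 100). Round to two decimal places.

88.85

Paasche quantity index uses current-period prices as weights.
ΣP(2025)·Q(2025) = 0.58×91 + 2.77×323 = 52.78 + 894.71 = 947.49
ΣP(2025)·Q(2019) = 0.58×105 + 2.77×363 = 60.9 + 1005.51 = 1066.41
Index = 947.49 / 1066.41 × 100 = 88.8486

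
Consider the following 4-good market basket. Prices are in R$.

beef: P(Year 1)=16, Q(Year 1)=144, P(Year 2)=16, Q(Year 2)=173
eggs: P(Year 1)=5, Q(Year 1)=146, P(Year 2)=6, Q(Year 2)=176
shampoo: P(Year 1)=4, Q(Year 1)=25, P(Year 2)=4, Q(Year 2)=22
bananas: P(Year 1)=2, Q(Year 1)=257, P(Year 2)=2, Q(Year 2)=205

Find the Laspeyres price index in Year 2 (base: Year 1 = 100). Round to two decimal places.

104.00

Laspeyres price index uses base-period quantities as weights.
ΣP(Year 2)·Q(Year 1) = 16×144 + 6×146 + 4×25 + 2×257 = 2304 + 876 + 100 + 514 = 3794
ΣP(Year 1)·Q(Year 1) = 16×144 + 5×146 + 4×25 + 2×257 = 2304 + 730 + 100 + 514 = 3648
Index = 3794 / 3648 × 100 = 104.0022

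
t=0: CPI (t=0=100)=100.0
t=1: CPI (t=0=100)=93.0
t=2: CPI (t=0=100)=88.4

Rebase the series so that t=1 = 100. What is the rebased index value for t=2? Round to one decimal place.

95.1

Rebased(t=2) = 88.4 / 93.0 × 100 = 95.0538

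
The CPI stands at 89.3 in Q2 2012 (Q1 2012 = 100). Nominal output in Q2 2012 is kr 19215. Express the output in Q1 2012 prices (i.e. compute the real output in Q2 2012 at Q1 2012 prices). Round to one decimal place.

21517.4

Real = Nominal ÷ (Index/100) = 19215 ÷ (89.3/100)
     = 19215 ÷ 0.893 = 21517.3572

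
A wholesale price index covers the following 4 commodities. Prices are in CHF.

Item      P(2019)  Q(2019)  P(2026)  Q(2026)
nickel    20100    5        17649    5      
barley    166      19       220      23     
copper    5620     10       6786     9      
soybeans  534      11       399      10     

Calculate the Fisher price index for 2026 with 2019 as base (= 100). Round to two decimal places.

99.10

Laspeyres component (base-period weights):
ΣP(2026)Q(2019) = 17649×5 + 220×19 + 6786×10 + 399×11 = 88245 + 4180 + 67860 + 4389 = 164674
ΣP(2019)Q(2019) = 20100×5 + 166×19 + 5620×10 + 534×11 = 100500 + 3154 + 56200 + 5874 = 165728
L = 164674 / 165728 × 100 = 99.3640
Paasche component (current-period weights):
ΣP(2026)Q(2026) = 17649×5 + 220×23 + 6786×9 + 399×10 = 88245 + 5060 + 61074 + 3990 = 158369
ΣP(2019)Q(2026) = 20100×5 + 166×23 + 5620×9 + 534×10 = 100500 + 3818 + 50580 + 5340 = 160238
P = 158369 / 160238 × 100 = 98.8336
Fisher = √(L × P) = √(99.3640 × 98.8336) = 99.0985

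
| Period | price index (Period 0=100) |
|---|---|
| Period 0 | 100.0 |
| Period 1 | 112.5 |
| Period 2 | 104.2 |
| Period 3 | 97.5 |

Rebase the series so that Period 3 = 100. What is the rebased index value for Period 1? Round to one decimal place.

Rebased(Period 1) = 112.5 / 97.5 × 100 = 115.3846

115.4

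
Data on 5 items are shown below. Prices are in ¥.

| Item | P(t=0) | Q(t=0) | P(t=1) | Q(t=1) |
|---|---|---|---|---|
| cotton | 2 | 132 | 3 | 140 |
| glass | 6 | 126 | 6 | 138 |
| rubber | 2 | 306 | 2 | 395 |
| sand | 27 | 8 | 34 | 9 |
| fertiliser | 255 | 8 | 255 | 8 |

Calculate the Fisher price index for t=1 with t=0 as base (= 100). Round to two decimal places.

104.85

Laspeyres component (base-period weights):
ΣP(t=1)Q(t=0) = 3×132 + 6×126 + 2×306 + 34×8 + 255×8 = 396 + 756 + 612 + 272 + 2040 = 4076
ΣP(t=0)Q(t=0) = 2×132 + 6×126 + 2×306 + 27×8 + 255×8 = 264 + 756 + 612 + 216 + 2040 = 3888
L = 4076 / 3888 × 100 = 104.8354
Paasche component (current-period weights):
ΣP(t=1)Q(t=1) = 3×140 + 6×138 + 2×395 + 34×9 + 255×8 = 420 + 828 + 790 + 306 + 2040 = 4384
ΣP(t=0)Q(t=1) = 2×140 + 6×138 + 2×395 + 27×9 + 255×8 = 280 + 828 + 790 + 243 + 2040 = 4181
P = 4384 / 4181 × 100 = 104.8553
Fisher = √(L × P) = √(104.8354 × 104.8553) = 104.8453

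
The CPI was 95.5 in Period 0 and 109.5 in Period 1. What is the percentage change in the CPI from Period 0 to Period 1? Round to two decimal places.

14.66%

Change = (109.5 − 95.5) / 95.5 × 100
       = 14.0 / 95.5 × 100 = 14.6597%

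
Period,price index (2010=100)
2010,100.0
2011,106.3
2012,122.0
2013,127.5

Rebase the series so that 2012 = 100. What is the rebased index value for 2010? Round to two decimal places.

Rebased(2010) = 100.0 / 122.0 × 100 = 81.9672

81.97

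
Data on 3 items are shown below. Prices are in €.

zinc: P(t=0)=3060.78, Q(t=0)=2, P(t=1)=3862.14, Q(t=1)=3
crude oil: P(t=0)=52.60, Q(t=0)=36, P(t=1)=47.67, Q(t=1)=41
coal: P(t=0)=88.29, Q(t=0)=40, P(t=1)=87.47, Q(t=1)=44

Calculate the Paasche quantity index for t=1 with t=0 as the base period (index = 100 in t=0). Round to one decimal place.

134.4

Paasche quantity index uses current-period prices as weights.
ΣP(t=1)·Q(t=1) = 3862.14×3 + 47.67×41 + 87.47×44 = 11586.42 + 1954.47 + 3848.68 = 17389.57
ΣP(t=1)·Q(t=0) = 3862.14×2 + 47.67×36 + 87.47×40 = 7724.28 + 1716.12 + 3498.8 = 12939.2
Index = 17389.57 / 12939.2 × 100 = 134.3945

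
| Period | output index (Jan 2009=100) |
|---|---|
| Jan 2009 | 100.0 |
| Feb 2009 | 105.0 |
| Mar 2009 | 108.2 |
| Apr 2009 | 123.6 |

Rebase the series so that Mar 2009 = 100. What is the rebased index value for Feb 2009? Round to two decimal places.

Rebased(Feb 2009) = 105.0 / 108.2 × 100 = 97.0425

97.04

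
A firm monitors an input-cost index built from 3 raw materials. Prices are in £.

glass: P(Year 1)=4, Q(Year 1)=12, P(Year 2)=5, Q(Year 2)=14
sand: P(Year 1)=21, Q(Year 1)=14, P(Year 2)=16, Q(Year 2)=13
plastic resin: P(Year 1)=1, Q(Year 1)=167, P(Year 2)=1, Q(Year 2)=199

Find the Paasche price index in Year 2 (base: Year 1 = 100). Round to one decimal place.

Paasche price index uses current-period quantities as weights.
ΣP(Year 2)·Q(Year 2) = 5×14 + 16×13 + 1×199 = 70 + 208 + 199 = 477
ΣP(Year 1)·Q(Year 2) = 4×14 + 21×13 + 1×199 = 56 + 273 + 199 = 528
Index = 477 / 528 × 100 = 90.3409

90.3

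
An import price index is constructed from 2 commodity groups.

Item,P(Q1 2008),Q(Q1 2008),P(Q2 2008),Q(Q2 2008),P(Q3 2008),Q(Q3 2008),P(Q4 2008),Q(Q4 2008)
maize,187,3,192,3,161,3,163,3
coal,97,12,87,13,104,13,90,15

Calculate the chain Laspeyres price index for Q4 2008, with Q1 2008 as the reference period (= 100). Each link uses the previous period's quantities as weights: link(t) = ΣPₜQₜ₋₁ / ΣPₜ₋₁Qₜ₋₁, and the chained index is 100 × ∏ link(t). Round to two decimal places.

Link Q1 2008→Q2 2008:
ΣP(Q2 2008)Q(Q1 2008) = 192×3 + 87×12 = 576 + 1044 = 1620
ΣP(Q1 2008)Q(Q1 2008) = 187×3 + 97×12 = 561 + 1164 = 1725
link = 1620/1725 = 0.939130
Link Q2 2008→Q3 2008:
ΣP(Q3 2008)Q(Q2 2008) = 161×3 + 104×13 = 483 + 1352 = 1835
ΣP(Q2 2008)Q(Q2 2008) = 192×3 + 87×13 = 576 + 1131 = 1707
link = 1835/1707 = 1.074985
Link Q3 2008→Q4 2008:
ΣP(Q4 2008)Q(Q3 2008) = 163×3 + 90×13 = 489 + 1170 = 1659
ΣP(Q3 2008)Q(Q3 2008) = 161×3 + 104×13 = 483 + 1352 = 1835
link = 1659/1835 = 0.904087
Chained index = 100 × 0.939130 × 1.074985 × 0.904087 = 91.2723

91.27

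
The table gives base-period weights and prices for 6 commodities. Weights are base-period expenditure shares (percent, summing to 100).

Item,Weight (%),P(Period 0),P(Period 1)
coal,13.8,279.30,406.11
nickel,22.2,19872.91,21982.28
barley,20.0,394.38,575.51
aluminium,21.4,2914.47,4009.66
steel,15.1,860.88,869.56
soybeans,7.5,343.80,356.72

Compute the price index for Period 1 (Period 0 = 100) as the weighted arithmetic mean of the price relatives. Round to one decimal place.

coal: 13.8 × (406.11/279.30) = 13.8 × 1.454028 = 20.0656
nickel: 22.2 × (21982.28/19872.91) = 22.2 × 1.106143 = 24.5564
barley: 20.0 × (575.51/394.38) = 20.0 × 1.459278 = 29.1856
aluminium: 21.4 × (4009.66/2914.47) = 21.4 × 1.375777 = 29.4416
steel: 15.1 × (869.56/860.88) = 15.1 × 1.010083 = 15.2522
soybeans: 7.5 × (356.72/343.80) = 7.5 × 1.037580 = 7.7818
Index = Σ wᵢ·(p₁ᵢ/p₀ᵢ) = 20.0656 + 24.5564 + 29.1856 + 29.4416 + 15.2522 + 7.7818 = 126.2832

126.3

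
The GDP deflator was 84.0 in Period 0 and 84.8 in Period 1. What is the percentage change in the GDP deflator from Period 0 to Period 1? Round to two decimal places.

0.95%

Change = (84.8 − 84.0) / 84.0 × 100
       = 0.8 / 84.0 × 100 = 0.9524%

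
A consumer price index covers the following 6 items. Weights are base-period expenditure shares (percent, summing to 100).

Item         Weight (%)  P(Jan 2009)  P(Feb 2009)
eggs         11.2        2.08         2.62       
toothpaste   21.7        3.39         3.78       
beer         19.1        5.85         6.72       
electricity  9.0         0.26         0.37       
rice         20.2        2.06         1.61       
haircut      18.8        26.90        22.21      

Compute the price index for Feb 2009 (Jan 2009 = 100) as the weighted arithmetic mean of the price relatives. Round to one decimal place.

eggs: 11.2 × (2.62/2.08) = 11.2 × 1.259615 = 14.1077
toothpaste: 21.7 × (3.78/3.39) = 21.7 × 1.115044 = 24.1965
beer: 19.1 × (6.72/5.85) = 19.1 × 1.148718 = 21.9405
electricity: 9.0 × (0.37/0.26) = 9.0 × 1.423077 = 12.8077
rice: 20.2 × (1.61/2.06) = 20.2 × 0.781553 = 15.7874
haircut: 18.8 × (22.21/26.90) = 18.8 × 0.825651 = 15.5222
Index = Σ wᵢ·(p₁ᵢ/p₀ᵢ) = 14.1077 + 24.1965 + 21.9405 + 12.8077 + 15.7874 + 15.5222 = 104.3620

104.4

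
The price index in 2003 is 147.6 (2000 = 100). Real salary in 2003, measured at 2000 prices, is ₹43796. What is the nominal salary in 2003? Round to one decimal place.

Nominal = Real × (Index/100) = 43796 × (147.6/100)
        = 43796 × 1.476 = 64642.8960

64642.9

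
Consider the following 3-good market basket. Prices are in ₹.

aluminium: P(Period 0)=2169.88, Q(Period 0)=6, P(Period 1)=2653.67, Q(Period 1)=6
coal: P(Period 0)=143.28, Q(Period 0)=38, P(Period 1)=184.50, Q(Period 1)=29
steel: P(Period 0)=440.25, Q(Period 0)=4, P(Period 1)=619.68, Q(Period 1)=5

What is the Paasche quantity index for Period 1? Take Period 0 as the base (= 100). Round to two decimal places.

Paasche quantity index uses current-period prices as weights.
ΣP(Period 1)·Q(Period 1) = 2653.67×6 + 184.50×29 + 619.68×5 = 15922.02 + 5350.5 + 3098.4 = 24370.92
ΣP(Period 1)·Q(Period 0) = 2653.67×6 + 184.50×38 + 619.68×4 = 15922.02 + 7011 + 2478.72 = 25411.74
Index = 24370.92 / 25411.74 × 100 = 95.9042

95.90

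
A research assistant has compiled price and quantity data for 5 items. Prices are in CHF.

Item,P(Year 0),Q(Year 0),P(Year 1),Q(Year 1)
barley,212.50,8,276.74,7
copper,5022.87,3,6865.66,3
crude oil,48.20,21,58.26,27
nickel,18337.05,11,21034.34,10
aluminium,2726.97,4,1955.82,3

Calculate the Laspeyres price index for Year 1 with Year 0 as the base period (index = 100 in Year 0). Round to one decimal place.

114.3

Laspeyres price index uses base-period quantities as weights.
ΣP(Year 1)·Q(Year 0) = 276.74×8 + 6865.66×3 + 58.26×21 + 21034.34×11 + 1955.82×4 = 2213.92 + 20596.98 + 1223.46 + 231377.74 + 7823.28 = 263235.38
ΣP(Year 0)·Q(Year 0) = 212.50×8 + 5022.87×3 + 48.20×21 + 18337.05×11 + 2726.97×4 = 1700 + 15068.61 + 1012.2 + 201707.55 + 10907.88 = 230396.24
Index = 263235.38 / 230396.24 × 100 = 114.2533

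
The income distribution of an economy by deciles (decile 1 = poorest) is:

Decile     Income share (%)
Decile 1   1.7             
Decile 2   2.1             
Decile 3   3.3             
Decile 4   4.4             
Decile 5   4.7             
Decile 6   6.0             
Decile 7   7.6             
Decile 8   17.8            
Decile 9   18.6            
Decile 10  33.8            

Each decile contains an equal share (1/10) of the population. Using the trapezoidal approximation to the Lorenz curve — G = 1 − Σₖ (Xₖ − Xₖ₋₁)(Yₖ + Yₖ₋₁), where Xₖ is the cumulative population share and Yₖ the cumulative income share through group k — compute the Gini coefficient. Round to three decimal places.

Cumulative income shares Yₖ: 0.0170, 0.0380, 0.0710, 0.1150, 0.1620, 0.2220, 0.2980, 0.4760, 0.6620, 1.0000
Σ (Xₖ−Xₖ₋₁)(Yₖ+Yₖ₋₁) = (1/10)(0.0170+0.0000) + (1/10)(0.0380+0.0170) + (1/10)(0.0710+0.0380) + (1/10)(0.1150+0.0710) + (1/10)(0.1620+0.1150) + (1/10)(0.2220+0.1620) + (1/10)(0.2980+0.2220) + (1/10)(0.4760+0.2980) + (1/10)(0.6620+0.4760) + (1/10)(1.0000+0.6620)
  = 0.0017 + 0.0055 + 0.0109 + 0.0186 + 0.0277 + 0.0384 + 0.0520 + 0.0774 + 0.1138 + 0.1662 = 0.5122
G = 1 − 0.5122 = 0.4878

0.488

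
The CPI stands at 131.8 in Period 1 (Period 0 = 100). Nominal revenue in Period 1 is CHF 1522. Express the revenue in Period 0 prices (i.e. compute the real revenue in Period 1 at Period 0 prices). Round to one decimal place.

1154.8

Real = Nominal ÷ (Index/100) = 1522 ÷ (131.8/100)
     = 1522 ÷ 1.318 = 1154.7800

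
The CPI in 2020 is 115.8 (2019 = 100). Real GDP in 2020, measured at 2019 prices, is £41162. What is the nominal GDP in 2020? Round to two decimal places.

Nominal = Real × (Index/100) = 41162 × (115.8/100)
        = 41162 × 1.158 = 47665.5960

47665.60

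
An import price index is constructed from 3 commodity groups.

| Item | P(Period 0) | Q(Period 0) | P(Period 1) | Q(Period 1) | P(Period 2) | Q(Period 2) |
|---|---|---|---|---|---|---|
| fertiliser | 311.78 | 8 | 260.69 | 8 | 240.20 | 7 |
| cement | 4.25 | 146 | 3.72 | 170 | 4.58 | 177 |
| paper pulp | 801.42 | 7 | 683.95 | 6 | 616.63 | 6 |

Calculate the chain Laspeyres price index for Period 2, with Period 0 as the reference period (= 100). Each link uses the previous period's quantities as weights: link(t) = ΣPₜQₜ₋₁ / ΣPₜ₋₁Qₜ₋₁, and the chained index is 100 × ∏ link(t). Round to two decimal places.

Link Period 0→Period 1:
ΣP(Period 1)Q(Period 0) = 260.69×8 + 3.72×146 + 683.95×7 = 2085.52 + 543.12 + 4787.65 = 7416.29
ΣP(Period 0)Q(Period 0) = 311.78×8 + 4.25×146 + 801.42×7 = 2494.24 + 620.5 + 5609.94 = 8724.68
link = 7416.29/8724.68 = 0.850036
Link Period 1→Period 2:
ΣP(Period 2)Q(Period 1) = 240.20×8 + 4.58×170 + 616.63×6 = 1921.6 + 778.6 + 3699.78 = 6399.98
ΣP(Period 1)Q(Period 1) = 260.69×8 + 3.72×170 + 683.95×6 = 2085.52 + 632.4 + 4103.7 = 6821.62
link = 6399.98/6821.62 = 0.938191
Chained index = 100 × 0.850036 × 0.938191 = 79.7496

79.75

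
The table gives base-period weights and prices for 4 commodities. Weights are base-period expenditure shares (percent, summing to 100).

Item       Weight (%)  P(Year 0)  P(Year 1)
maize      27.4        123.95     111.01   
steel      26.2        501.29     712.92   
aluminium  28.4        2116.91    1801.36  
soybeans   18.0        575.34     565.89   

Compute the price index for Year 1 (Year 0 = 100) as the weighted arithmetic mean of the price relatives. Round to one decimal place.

103.7

maize: 27.4 × (111.01/123.95) = 27.4 × 0.895603 = 24.5395
steel: 26.2 × (712.92/501.29) = 26.2 × 1.422171 = 37.2609
aluminium: 28.4 × (1801.36/2116.91) = 28.4 × 0.850938 = 24.1667
soybeans: 18.0 × (565.89/575.34) = 18.0 × 0.983575 = 17.7043
Index = Σ wᵢ·(p₁ᵢ/p₀ᵢ) = 24.5395 + 37.2609 + 24.1667 + 17.7043 = 103.6714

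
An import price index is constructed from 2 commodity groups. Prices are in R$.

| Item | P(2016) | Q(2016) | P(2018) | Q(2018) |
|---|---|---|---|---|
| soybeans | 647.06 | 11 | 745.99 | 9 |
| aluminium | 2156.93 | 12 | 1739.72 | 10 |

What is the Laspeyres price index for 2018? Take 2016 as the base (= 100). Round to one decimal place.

Laspeyres price index uses base-period quantities as weights.
ΣP(2018)·Q(2016) = 745.99×11 + 1739.72×12 = 8205.89 + 20876.64 = 29082.53
ΣP(2016)·Q(2016) = 647.06×11 + 2156.93×12 = 7117.66 + 25883.16 = 33000.82
Index = 29082.53 / 33000.82 × 100 = 88.1267

88.1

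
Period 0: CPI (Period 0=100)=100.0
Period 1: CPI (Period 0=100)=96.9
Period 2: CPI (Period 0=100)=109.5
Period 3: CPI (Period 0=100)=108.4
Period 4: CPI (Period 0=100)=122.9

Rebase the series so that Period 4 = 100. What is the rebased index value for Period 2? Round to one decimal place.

89.1

Rebased(Period 2) = 109.5 / 122.9 × 100 = 89.0968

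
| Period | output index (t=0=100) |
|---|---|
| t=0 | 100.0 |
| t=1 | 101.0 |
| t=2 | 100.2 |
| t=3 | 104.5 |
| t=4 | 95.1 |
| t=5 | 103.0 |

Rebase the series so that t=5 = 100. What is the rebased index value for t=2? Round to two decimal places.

97.28

Rebased(t=2) = 100.2 / 103.0 × 100 = 97.2816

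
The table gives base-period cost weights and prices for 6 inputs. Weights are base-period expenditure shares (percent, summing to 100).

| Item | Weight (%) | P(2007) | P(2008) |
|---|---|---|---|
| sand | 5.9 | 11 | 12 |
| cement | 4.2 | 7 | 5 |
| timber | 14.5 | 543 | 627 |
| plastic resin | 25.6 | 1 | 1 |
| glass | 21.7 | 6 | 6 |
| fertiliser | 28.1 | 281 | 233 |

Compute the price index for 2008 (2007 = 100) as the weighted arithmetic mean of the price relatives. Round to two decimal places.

96.78

sand: 5.9 × (12/11) = 5.9 × 1.090909 = 6.4364
cement: 4.2 × (5/7) = 4.2 × 0.714286 = 3.0000
timber: 14.5 × (627/543) = 14.5 × 1.154696 = 16.7431
plastic resin: 25.6 × (1/1) = 25.6 × 1.000000 = 25.6000
glass: 21.7 × (6/6) = 21.7 × 1.000000 = 21.7000
fertiliser: 28.1 × (233/281) = 28.1 × 0.829181 = 23.3000
Index = Σ wᵢ·(p₁ᵢ/p₀ᵢ) = 6.4364 + 3.0000 + 16.7431 + 25.6000 + 21.7000 + 23.3000 = 96.7795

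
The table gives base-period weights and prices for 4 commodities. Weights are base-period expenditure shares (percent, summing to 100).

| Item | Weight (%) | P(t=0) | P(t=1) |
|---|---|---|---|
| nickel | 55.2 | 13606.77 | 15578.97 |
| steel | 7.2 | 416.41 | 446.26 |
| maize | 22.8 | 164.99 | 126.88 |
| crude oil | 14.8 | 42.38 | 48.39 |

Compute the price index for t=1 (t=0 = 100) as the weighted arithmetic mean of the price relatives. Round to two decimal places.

105.35

nickel: 55.2 × (15578.97/13606.77) = 55.2 × 1.144943 = 63.2008
steel: 7.2 × (446.26/416.41) = 7.2 × 1.071684 = 7.7161
maize: 22.8 × (126.88/164.99) = 22.8 × 0.769016 = 17.5336
crude oil: 14.8 × (48.39/42.38) = 14.8 × 1.141812 = 16.8988
Index = Σ wᵢ·(p₁ᵢ/p₀ᵢ) = 63.2008 + 7.7161 + 17.5336 + 16.8988 = 105.3493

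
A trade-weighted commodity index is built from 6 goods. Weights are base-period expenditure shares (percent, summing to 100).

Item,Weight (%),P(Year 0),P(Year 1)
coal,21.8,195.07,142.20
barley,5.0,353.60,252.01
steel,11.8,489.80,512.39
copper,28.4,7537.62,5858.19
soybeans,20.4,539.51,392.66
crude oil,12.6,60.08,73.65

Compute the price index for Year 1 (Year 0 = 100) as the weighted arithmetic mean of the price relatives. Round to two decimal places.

coal: 21.8 × (142.20/195.07) = 21.8 × 0.728969 = 15.8915
barley: 5.0 × (252.01/353.60) = 5.0 × 0.712698 = 3.5635
steel: 11.8 × (512.39/489.80) = 11.8 × 1.046121 = 12.3442
copper: 28.4 × (5858.19/7537.62) = 28.4 × 0.777194 = 22.0723
soybeans: 20.4 × (392.66/539.51) = 20.4 × 0.727809 = 14.8473
crude oil: 12.6 × (73.65/60.08) = 12.6 × 1.225866 = 15.4459
Index = Σ wᵢ·(p₁ᵢ/p₀ᵢ) = 15.8915 + 3.5635 + 12.3442 + 22.0723 + 14.8473 + 15.4459 = 84.1647

84.16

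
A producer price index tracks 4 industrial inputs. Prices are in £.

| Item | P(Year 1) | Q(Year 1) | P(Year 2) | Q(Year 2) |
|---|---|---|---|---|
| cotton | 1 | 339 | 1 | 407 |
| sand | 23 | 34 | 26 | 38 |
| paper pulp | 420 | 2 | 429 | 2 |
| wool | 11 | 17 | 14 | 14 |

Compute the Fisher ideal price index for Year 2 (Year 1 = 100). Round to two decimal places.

107.80

Laspeyres component (base-period weights):
ΣP(Year 2)Q(Year 1) = 1×339 + 26×34 + 429×2 + 14×17 = 339 + 884 + 858 + 238 = 2319
ΣP(Year 1)Q(Year 1) = 1×339 + 23×34 + 420×2 + 11×17 = 339 + 782 + 840 + 187 = 2148
L = 2319 / 2148 × 100 = 107.9609
Paasche component (current-period weights):
ΣP(Year 2)Q(Year 2) = 1×407 + 26×38 + 429×2 + 14×14 = 407 + 988 + 858 + 196 = 2449
ΣP(Year 1)Q(Year 2) = 1×407 + 23×38 + 420×2 + 11×14 = 407 + 874 + 840 + 154 = 2275
P = 2449 / 2275 × 100 = 107.6484
Fisher = √(L × P) = √(107.9609 × 107.6484) = 107.8045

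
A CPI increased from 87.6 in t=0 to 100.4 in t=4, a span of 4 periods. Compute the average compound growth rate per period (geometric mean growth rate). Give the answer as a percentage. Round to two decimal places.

Growth factor = (100.4/87.6)^(1/4) = (1.146119)^(1/4) = 1.034683
Growth rate = 1.034683 − 1 = 0.034683 = 3.4683%

3.47%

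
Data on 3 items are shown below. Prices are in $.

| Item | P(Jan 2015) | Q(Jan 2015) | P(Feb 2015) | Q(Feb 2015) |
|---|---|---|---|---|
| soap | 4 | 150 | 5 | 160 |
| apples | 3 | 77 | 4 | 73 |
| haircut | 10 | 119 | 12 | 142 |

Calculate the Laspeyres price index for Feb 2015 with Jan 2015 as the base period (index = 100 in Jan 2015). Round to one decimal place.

Laspeyres price index uses base-period quantities as weights.
ΣP(Feb 2015)·Q(Jan 2015) = 5×150 + 4×77 + 12×119 = 750 + 308 + 1428 = 2486
ΣP(Jan 2015)·Q(Jan 2015) = 4×150 + 3×77 + 10×119 = 600 + 231 + 1190 = 2021
Index = 2486 / 2021 × 100 = 123.0084

123.0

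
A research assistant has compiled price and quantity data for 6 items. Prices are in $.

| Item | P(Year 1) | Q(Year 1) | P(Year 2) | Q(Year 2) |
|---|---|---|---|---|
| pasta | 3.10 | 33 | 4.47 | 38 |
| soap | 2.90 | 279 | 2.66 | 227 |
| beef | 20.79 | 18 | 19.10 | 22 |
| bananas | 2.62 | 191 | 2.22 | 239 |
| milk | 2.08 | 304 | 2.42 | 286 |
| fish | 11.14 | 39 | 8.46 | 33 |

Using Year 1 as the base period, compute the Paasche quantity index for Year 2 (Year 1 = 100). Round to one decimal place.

Paasche quantity index uses current-period prices as weights.
ΣP(Year 2)·Q(Year 2) = 4.47×38 + 2.66×227 + 19.10×22 + 2.22×239 + 2.42×286 + 8.46×33 = 169.86 + 603.82 + 420.2 + 530.58 + 692.12 + 279.18 = 2695.76
ΣP(Year 2)·Q(Year 1) = 4.47×33 + 2.66×279 + 19.10×18 + 2.22×191 + 2.42×304 + 8.46×39 = 147.51 + 742.14 + 343.8 + 424.02 + 735.68 + 329.94 = 2723.09
Index = 2695.76 / 2723.09 × 100 = 98.9964

99.0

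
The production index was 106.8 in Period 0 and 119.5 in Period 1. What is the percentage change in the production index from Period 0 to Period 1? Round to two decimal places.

Change = (119.5 − 106.8) / 106.8 × 100
       = 12.7 / 106.8 × 100 = 11.8914%

11.89%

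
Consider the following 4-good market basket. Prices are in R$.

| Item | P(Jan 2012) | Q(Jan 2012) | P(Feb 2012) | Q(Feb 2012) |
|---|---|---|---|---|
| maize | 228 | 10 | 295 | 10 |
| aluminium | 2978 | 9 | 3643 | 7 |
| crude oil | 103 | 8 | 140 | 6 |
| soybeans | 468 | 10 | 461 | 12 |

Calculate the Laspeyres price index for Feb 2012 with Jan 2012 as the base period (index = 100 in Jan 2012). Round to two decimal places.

Laspeyres price index uses base-period quantities as weights.
ΣP(Feb 2012)·Q(Jan 2012) = 295×10 + 3643×9 + 140×8 + 461×10 = 2950 + 32787 + 1120 + 4610 = 41467
ΣP(Jan 2012)·Q(Jan 2012) = 228×10 + 2978×9 + 103×8 + 468×10 = 2280 + 26802 + 824 + 4680 = 34586
Index = 41467 / 34586 × 100 = 119.8953

119.90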